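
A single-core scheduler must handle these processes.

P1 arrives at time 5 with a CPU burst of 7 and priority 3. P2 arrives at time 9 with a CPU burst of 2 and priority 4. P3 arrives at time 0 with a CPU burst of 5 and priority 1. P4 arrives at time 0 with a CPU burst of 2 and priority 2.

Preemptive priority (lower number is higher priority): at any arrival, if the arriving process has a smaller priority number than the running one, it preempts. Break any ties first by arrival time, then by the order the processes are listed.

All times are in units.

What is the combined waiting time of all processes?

12

Gantt: | P3 0-5 | P4 5-7 | P1 7-14 | P2 14-16 |
Completion: P1=14  P2=16  P3=5  P4=7
Turnaround (C−A): P1=9  P2=7  P3=5  P4=7
Waiting = turnaround − burst: P1=2, P2=5, P3=0, P4=5
Total waiting = 2 + 5 + 0 + 5 = 12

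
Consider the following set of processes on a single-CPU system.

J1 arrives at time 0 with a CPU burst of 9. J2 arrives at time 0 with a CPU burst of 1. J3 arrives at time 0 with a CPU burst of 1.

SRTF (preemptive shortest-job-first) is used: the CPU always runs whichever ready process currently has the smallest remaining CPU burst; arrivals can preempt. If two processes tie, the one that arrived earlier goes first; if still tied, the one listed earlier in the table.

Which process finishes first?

Gantt: | J2 0-1 | J3 1-2 | J1 2-11 |
Completion: J1=11  J2=1  J3=2
Finish order: J2 → J3 → J1

J2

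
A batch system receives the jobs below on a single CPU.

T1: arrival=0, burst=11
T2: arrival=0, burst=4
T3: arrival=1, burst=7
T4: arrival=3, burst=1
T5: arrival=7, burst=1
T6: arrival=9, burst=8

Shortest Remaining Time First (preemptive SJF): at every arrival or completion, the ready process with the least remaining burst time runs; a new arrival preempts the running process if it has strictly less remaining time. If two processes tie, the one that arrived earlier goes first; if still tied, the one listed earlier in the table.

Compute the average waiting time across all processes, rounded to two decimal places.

Schedule: | T2 0-4 | T4 4-5 | T3 5-7 | T5 7-8 | T3 8-13 | T6 13-21 | T1 21-32 |
Completion: T1=32  T2=4  T3=13  T4=5  T5=8  T6=21
Turnaround (C−A): T1=32  T2=4  T3=12  T4=2  T5=1  T6=12
Waiting times: T1=21, T2=0, T3=5, T4=1, T5=0, T6=4
Average waiting = (21+0+5+1+0+4) / 6 = 31/6 = 5.17

5.17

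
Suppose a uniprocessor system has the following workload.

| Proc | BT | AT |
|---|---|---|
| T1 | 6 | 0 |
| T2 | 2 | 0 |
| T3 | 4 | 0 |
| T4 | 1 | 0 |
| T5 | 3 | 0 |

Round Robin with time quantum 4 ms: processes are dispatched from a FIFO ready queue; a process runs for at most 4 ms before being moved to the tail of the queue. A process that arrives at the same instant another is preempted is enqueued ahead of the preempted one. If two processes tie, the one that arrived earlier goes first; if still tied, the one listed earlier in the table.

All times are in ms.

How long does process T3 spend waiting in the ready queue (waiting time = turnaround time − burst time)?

Gantt: | T1 0-4 | T2 4-6 | T3 6-10 | T4 10-11 | T5 11-14 | T1 14-16 |
Completion: T1=16  T2=6  T3=10  T4=11  T5=14
Waiting(T3) = turnaround − burst = 10 − 4 = 6

6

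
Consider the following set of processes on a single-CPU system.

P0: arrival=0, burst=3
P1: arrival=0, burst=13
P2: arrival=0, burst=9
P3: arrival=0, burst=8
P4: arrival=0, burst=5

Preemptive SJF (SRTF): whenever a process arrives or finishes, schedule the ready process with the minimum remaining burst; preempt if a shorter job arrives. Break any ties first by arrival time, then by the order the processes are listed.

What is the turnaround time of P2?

25

Timeline: | P0 0-3 | P4 3-8 | P3 8-16 | P2 16-25 | P1 25-38 |
Completion: P0=3  P1=38  P2=25  P3=16  P4=8
Turnaround(P2) = completion − arrival = 25 − 0 = 25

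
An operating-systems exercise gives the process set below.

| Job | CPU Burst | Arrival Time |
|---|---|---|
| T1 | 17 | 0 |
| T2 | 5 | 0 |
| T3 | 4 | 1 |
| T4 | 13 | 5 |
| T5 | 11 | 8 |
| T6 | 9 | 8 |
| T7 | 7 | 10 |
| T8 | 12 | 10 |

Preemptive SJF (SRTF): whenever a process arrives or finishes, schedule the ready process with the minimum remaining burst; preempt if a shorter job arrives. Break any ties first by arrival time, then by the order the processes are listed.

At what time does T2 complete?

5

Timeline: | T2 0-5 | T3 5-9 | T6 9-10 | T7 10-17 | T6 17-25 | T5 25-36 | T8 36-48 | T4 48-61 | T1 61-78 |
Completion: T1=78  T2=5  T3=9  T4=61  T5=36  T6=25  T7=17  T8=48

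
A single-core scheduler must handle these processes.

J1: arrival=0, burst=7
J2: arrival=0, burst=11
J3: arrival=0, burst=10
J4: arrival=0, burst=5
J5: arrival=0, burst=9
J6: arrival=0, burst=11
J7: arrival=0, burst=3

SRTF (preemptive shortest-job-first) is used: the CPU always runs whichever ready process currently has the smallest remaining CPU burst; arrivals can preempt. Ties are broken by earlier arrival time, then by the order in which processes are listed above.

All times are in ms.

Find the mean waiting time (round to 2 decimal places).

18.43

Timeline: | J7 0-3 | J4 3-8 | J1 8-15 | J5 15-24 | J3 24-34 | J2 34-45 | J6 45-56 |
Completion: J1=15  J2=45  J3=34  J4=8  J5=24  J6=56  J7=3
Turnaround (C−A): J1=15  J2=45  J3=34  J4=8  J5=24  J6=56  J7=3
Waiting times: J1=8, J2=34, J3=24, J4=3, J5=15, J6=45, J7=0
Average waiting = (8+34+24+3+15+45+0) / 7 = 129/7 = 18.43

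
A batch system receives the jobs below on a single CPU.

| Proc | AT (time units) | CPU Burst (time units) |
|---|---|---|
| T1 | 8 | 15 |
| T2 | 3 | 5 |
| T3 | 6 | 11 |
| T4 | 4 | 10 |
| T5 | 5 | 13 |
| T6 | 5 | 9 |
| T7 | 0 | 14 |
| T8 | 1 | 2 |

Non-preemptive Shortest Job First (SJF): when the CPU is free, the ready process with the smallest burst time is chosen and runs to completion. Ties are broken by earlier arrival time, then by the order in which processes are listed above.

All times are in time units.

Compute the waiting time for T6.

Schedule: | T7 0-14 | T8 14-16 | T2 16-21 | T6 21-30 | T4 30-40 | T3 40-51 | T5 51-64 | T1 64-79 |
Completion: T1=79  T2=21  T3=51  T4=40  T5=64  T6=30  T7=14  T8=16
Turnaround (C−A): T1=71  T2=18  T3=45  T4=36  T5=59  T6=25  T7=14  T8=15
Waiting(T6) = turnaround − burst = 25 − 9 = 16

16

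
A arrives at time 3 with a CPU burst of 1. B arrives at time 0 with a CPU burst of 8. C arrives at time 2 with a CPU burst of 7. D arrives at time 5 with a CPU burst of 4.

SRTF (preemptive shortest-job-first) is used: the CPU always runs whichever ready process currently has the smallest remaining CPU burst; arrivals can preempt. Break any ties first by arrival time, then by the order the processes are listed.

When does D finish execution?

Gantt: | B 0-3 | A 3-4 | B 4-9 | D 9-13 | C 13-20 |
Completion: A=4  B=9  C=20  D=13

13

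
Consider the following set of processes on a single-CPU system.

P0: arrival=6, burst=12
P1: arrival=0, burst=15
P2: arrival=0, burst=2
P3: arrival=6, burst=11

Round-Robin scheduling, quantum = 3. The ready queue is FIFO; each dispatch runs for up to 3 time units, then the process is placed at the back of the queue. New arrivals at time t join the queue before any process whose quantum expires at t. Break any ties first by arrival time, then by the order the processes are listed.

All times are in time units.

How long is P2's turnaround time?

Timeline: | P1 0-3 | P2 3-5 | P1 5-8 | P0 8-11 | P3 11-14 | P1 14-17 | P0 17-20 | P3 20-23 | P1 23-26 | P0 26-29 | P3 29-32 | P1 32-35 | P0 35-38 | P3 38-40 |
Completion: P0=38  P1=35  P2=5  P3=40
Turnaround (C−A): P0=32  P1=35  P2=5  P3=34
Turnaround(P2) = completion − arrival = 5 − 0 = 5

5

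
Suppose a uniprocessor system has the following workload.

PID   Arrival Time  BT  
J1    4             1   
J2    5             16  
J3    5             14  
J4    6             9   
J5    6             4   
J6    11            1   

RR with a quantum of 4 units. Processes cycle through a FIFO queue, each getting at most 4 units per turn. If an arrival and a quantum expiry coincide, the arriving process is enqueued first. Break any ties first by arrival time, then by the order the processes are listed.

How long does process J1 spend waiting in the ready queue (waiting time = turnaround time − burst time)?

Schedule: | idle 0-4 | J1 4-5 | J2 5-9 | J3 9-13 | J4 13-17 | J5 17-21 | J2 21-25 | J6 25-26 | J3 26-30 | J4 30-34 | J2 34-38 | J3 38-42 | J4 42-43 | J2 43-47 | J3 47-49 |
Completion: J1=5  J2=47  J3=49  J4=43  J5=21  J6=26
Turnaround (C−A): J1=1  J2=42  J3=44  J4=37  J5=15  J6=15
Waiting(J1) = turnaround − burst = 1 − 1 = 0

0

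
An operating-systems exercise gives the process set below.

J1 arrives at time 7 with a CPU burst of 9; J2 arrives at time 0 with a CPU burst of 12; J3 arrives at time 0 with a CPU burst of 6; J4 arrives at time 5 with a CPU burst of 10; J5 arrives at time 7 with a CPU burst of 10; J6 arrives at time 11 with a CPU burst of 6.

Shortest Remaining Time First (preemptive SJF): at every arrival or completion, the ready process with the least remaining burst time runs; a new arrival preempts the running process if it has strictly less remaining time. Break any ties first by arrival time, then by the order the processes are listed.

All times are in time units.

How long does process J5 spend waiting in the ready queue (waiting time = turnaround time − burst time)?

24

Schedule: | J3 0-6 | J4 6-16 | J6 16-22 | J1 22-31 | J5 31-41 | J2 41-53 |
Completion: J1=31  J2=53  J3=6  J4=16  J5=41  J6=22
Turnaround (C−A): J1=24  J2=53  J3=6  J4=11  J5=34  J6=11
Waiting(J5) = turnaround − burst = 34 − 10 = 24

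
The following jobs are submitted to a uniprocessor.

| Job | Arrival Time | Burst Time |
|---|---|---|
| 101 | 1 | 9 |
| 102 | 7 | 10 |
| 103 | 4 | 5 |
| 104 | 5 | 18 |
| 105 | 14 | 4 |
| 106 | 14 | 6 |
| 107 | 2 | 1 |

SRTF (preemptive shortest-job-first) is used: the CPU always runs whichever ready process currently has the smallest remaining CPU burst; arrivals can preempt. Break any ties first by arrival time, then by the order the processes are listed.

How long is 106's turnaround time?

12

Timeline: | idle 0-1 | 101 1-2 | 107 2-3 | 101 3-4 | 103 4-9 | 101 9-16 | 105 16-20 | 106 20-26 | 102 26-36 | 104 36-54 |
Completion: 101=16  102=36  103=9  104=54  105=20  106=26  107=3
Turnaround (C−A): 101=15  102=29  103=5  104=49  105=6  106=12  107=1
Turnaround(106) = completion − arrival = 26 − 14 = 12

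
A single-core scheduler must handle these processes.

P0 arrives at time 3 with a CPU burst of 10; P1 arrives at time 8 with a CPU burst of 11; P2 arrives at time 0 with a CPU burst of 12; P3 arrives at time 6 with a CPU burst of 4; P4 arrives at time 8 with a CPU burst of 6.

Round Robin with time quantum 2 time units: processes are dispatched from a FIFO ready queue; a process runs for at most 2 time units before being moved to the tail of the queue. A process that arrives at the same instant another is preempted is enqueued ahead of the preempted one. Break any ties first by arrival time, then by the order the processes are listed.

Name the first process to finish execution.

P3

Gantt: | P2 0-4 | P0 4-6 | P2 6-8 | P3 8-10 | P0 10-12 | P1 12-14 | P4 14-16 | P2 16-18 | P3 18-20 | P0 20-22 | P1 22-24 | P4 24-26 | P2 26-28 | P0 28-30 | P1 30-32 | P4 32-34 | P2 34-36 | P0 36-38 | P1 38-43 |
Completion: P0=38  P1=43  P2=36  P3=20  P4=34
Turnaround (C−A): P0=35  P1=35  P2=36  P3=14  P4=26
Finish order: P3 → P4 → P2 → P0 → P1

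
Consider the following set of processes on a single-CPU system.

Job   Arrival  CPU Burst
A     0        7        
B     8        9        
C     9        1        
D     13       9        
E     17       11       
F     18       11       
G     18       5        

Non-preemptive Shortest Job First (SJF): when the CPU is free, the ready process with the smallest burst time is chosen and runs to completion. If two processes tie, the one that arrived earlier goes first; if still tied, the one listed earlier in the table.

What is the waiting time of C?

8

Gantt: | A 0-7 | idle 7-8 | B 8-17 | C 17-18 | G 18-23 | D 23-32 | E 32-43 | F 43-54 |
Completion: A=7  B=17  C=18  D=32  E=43  F=54  G=23
Turnaround (C−A): A=7  B=9  C=9  D=19  E=26  F=36  G=5
Waiting(C) = turnaround − burst = 9 − 1 = 8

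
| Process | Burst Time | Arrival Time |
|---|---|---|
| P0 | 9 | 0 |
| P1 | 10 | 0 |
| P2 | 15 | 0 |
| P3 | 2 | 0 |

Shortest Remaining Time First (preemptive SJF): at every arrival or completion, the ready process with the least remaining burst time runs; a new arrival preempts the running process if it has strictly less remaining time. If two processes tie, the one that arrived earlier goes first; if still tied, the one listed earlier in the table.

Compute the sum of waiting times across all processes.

Timeline: | P3 0-2 | P0 2-11 | P1 11-21 | P2 21-36 |
Completion: P0=11  P1=21  P2=36  P3=2
Turnaround (C−A): P0=11  P1=21  P2=36  P3=2
Waiting = turnaround − burst: P0=2, P1=11, P2=21, P3=0
Total waiting = 2 + 11 + 21 + 0 = 34

34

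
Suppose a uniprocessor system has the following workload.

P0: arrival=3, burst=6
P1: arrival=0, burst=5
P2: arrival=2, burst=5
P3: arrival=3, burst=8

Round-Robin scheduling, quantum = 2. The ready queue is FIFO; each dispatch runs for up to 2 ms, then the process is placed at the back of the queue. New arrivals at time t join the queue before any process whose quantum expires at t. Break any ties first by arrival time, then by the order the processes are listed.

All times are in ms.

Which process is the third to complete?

Gantt: | P1 0-2 | P2 2-4 | P1 4-6 | P0 6-8 | P3 8-10 | P2 10-12 | P1 12-13 | P0 13-15 | P3 15-17 | P2 17-18 | P0 18-20 | P3 20-24 |
Completion: P0=20  P1=13  P2=18  P3=24
Turnaround (C−A): P0=17  P1=13  P2=16  P3=21
Finish order: P1 → P2 → P0 → P3

P0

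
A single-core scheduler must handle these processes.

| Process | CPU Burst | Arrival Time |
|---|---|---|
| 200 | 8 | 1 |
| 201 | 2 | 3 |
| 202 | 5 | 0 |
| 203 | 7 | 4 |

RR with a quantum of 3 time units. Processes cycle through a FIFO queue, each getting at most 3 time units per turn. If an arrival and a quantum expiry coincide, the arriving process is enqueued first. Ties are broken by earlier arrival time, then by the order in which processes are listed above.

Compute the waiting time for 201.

3

Gantt: | 202 0-3 | 200 3-6 | 201 6-8 | 202 8-10 | 203 10-13 | 200 13-16 | 203 16-19 | 200 19-21 | 203 21-22 |
Completion: 200=21  201=8  202=10  203=22
Turnaround (C−A): 200=20  201=5  202=10  203=18
Waiting(201) = turnaround − burst = 5 − 2 = 3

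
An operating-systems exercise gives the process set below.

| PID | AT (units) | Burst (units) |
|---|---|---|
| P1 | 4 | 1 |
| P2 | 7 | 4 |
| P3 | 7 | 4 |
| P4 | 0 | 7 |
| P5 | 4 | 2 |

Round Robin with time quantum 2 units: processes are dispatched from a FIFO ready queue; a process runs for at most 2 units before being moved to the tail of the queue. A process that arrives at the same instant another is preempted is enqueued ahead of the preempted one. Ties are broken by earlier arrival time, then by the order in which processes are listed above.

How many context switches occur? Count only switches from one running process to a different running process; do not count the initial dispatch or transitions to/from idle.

Timeline: | P4 0-4 | P1 4-5 | P5 5-7 | P4 7-9 | P2 9-11 | P3 11-13 | P4 13-14 | P2 14-16 | P3 16-18 |
Completion: P1=5  P2=16  P3=18  P4=14  P5=7

8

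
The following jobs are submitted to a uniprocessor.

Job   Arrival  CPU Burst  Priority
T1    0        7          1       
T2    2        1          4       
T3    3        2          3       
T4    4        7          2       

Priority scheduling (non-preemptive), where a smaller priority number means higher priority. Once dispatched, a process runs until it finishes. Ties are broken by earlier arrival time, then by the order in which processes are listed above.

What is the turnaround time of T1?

Schedule: | T1 0-7 | T4 7-14 | T3 14-16 | T2 16-17 |
Completion: T1=7  T2=17  T3=16  T4=14
Turnaround (C−A): T1=7  T2=15  T3=13  T4=10
Turnaround(T1) = completion − arrival = 7 − 0 = 7

7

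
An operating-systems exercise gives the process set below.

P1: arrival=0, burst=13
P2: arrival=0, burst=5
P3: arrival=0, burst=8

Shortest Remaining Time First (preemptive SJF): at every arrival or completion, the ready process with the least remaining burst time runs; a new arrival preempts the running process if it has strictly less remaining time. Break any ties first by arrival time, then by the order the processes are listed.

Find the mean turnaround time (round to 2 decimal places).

14.67

Schedule: | P2 0-5 | P3 5-13 | P1 13-26 |
Completion: P1=26  P2=5  P3=13
Turnaround (C−A): P1=26  P2=5  P3=13
Turnaround times: P1=26, P2=5, P3=13
Average turnaround = (26+5+13) / 3 = 44/3 = 14.67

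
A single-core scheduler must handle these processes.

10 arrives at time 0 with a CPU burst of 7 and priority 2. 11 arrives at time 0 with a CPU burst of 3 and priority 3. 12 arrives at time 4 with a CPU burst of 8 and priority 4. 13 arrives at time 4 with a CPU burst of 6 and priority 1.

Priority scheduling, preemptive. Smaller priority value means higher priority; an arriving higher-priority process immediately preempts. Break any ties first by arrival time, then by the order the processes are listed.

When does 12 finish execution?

24

Timeline: | 10 0-4 | 13 4-10 | 10 10-13 | 11 13-16 | 12 16-24 |
Completion: 10=13  11=16  12=24  13=10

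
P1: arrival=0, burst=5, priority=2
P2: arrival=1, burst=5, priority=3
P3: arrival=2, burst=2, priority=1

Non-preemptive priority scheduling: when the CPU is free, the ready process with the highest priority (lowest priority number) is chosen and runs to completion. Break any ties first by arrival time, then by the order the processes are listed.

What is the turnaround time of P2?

11

Timeline: | P1 0-5 | P3 5-7 | P2 7-12 |
Completion: P1=5  P2=12  P3=7
Turnaround (C−A): P1=5  P2=11  P3=5
Turnaround(P2) = completion − arrival = 12 − 1 = 11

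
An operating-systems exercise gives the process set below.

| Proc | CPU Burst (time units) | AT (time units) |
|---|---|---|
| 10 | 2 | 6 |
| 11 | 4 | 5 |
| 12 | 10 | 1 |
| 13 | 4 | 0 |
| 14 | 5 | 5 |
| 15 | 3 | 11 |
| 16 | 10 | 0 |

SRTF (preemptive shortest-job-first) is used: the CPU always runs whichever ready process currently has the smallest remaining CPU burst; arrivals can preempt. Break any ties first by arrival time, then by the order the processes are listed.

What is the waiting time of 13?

Gantt: | 13 0-4 | 16 4-5 | 11 5-6 | 10 6-8 | 11 8-11 | 15 11-14 | 14 14-19 | 16 19-28 | 12 28-38 |
Completion: 10=8  11=11  12=38  13=4  14=19  15=14  16=28
Turnaround (C−A): 10=2  11=6  12=37  13=4  14=14  15=3  16=28
Waiting(13) = turnaround − burst = 4 − 4 = 0

0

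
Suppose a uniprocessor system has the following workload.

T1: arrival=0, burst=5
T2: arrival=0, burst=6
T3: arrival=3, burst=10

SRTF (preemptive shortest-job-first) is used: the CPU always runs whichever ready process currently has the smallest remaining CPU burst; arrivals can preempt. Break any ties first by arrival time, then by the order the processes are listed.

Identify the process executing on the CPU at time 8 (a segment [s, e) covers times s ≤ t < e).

Schedule: | T1 0-5 | T2 5-11 | T3 11-21 |
Completion: T1=5  T2=11  T3=21
Turnaround (C−A): T1=5  T2=11  T3=18

T2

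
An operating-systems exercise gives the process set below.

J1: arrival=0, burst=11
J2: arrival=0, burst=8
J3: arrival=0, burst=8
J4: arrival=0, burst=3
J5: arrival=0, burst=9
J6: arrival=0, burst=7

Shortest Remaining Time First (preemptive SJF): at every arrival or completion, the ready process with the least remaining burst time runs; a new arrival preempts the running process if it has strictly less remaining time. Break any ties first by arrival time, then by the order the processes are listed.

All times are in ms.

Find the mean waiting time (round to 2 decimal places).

15.33

Timeline: | J4 0-3 | J6 3-10 | J2 10-18 | J3 18-26 | J5 26-35 | J1 35-46 |
Completion: J1=46  J2=18  J3=26  J4=3  J5=35  J6=10
Turnaround (C−A): J1=46  J2=18  J3=26  J4=3  J5=35  J6=10
Waiting times: J1=35, J2=10, J3=18, J4=0, J5=26, J6=3
Average waiting = (35+10+18+0+26+3) / 6 = 92/6 = 15.33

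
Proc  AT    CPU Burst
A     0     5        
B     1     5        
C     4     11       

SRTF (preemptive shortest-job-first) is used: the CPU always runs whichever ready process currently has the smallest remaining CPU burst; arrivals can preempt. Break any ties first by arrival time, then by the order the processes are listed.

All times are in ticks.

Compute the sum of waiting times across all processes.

10

Schedule: | A 0-5 | B 5-10 | C 10-21 |
Completion: A=5  B=10  C=21
Turnaround (C−A): A=5  B=9  C=17
Waiting = turnaround − burst: A=0, B=4, C=6
Total waiting = 0 + 4 + 6 = 10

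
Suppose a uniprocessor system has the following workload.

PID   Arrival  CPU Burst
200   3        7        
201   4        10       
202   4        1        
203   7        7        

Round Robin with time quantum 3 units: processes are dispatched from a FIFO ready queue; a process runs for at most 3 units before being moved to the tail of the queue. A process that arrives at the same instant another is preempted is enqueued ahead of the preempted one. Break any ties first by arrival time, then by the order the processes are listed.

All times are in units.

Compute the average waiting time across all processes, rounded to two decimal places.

10.50

Timeline: | idle 0-3 | 200 3-6 | 201 6-9 | 202 9-10 | 200 10-13 | 203 13-16 | 201 16-19 | 200 19-20 | 203 20-23 | 201 23-26 | 203 26-27 | 201 27-28 |
Completion: 200=20  201=28  202=10  203=27
Turnaround (C−A): 200=17  201=24  202=6  203=20
Waiting times: 200=10, 201=14, 202=5, 203=13
Average waiting = (10+14+5+13) / 4 = 42/4 = 10.50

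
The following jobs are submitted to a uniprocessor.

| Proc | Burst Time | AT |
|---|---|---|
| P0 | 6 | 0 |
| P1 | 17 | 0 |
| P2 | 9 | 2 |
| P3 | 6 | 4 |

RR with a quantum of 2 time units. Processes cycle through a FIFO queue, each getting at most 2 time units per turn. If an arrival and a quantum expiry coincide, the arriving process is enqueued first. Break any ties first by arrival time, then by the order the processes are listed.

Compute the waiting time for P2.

20

Schedule: | P0 0-2 | P1 2-4 | P2 4-6 | P0 6-8 | P3 8-10 | P1 10-12 | P2 12-14 | P0 14-16 | P3 16-18 | P1 18-20 | P2 20-22 | P3 22-24 | P1 24-26 | P2 26-28 | P1 28-30 | P2 30-31 | P1 31-38 |
Completion: P0=16  P1=38  P2=31  P3=24
Turnaround (C−A): P0=16  P1=38  P2=29  P3=20
Waiting(P2) = turnaround − burst = 29 − 9 = 20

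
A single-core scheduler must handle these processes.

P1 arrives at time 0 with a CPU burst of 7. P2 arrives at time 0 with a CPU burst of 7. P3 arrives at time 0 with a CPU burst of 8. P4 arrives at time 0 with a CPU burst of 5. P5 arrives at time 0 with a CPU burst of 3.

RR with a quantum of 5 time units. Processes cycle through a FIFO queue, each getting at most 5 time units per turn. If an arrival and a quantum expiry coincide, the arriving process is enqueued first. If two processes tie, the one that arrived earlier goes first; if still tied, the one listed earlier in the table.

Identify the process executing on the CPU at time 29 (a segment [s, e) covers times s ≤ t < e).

Timeline: | P1 0-5 | P2 5-10 | P3 10-15 | P4 15-20 | P5 20-23 | P1 23-25 | P2 25-27 | P3 27-30 |
Completion: P1=25  P2=27  P3=30  P4=20  P5=23

P3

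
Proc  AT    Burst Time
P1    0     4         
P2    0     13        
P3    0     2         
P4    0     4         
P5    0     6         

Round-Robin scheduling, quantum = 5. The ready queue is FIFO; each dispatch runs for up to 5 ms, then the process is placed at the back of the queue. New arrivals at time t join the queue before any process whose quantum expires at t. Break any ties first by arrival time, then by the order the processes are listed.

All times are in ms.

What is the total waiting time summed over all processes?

Gantt: | P1 0-4 | P2 4-9 | P3 9-11 | P4 11-15 | P5 15-20 | P2 20-25 | P5 25-26 | P2 26-29 |
Completion: P1=4  P2=29  P3=11  P4=15  P5=26
Turnaround (C−A): P1=4  P2=29  P3=11  P4=15  P5=26
Waiting = turnaround − burst: P1=0, P2=16, P3=9, P4=11, P5=20
Total waiting = 0 + 16 + 9 + 11 + 20 = 56

56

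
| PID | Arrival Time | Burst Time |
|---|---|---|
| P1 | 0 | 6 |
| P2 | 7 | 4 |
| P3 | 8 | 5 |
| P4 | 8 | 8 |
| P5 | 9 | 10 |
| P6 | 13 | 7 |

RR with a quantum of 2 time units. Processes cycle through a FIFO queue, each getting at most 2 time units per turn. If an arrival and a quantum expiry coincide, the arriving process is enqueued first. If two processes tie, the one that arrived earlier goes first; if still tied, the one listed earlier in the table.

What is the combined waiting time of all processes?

Schedule: | P1 0-6 | idle 6-7 | P2 7-9 | P3 9-11 | P4 11-13 | P5 13-15 | P2 15-17 | P3 17-19 | P6 19-21 | P4 21-23 | P5 23-25 | P3 25-26 | P6 26-28 | P4 28-30 | P5 30-32 | P6 32-34 | P4 34-36 | P5 36-38 | P6 38-39 | P5 39-41 |
Completion: P1=6  P2=17  P3=26  P4=36  P5=41  P6=39
Turnaround (C−A): P1=6  P2=10  P3=18  P4=28  P5=32  P6=26
Waiting = turnaround − burst: P1=0, P2=6, P3=13, P4=20, P5=22, P6=19
Total waiting = 0 + 6 + 13 + 20 + 22 + 19 = 80

80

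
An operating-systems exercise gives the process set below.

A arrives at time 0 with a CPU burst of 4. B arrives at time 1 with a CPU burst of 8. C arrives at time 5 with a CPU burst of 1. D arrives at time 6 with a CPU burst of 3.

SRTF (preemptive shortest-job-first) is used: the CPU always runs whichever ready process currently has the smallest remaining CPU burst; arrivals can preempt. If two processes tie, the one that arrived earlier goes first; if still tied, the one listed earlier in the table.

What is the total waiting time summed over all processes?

Timeline: | A 0-4 | B 4-5 | C 5-6 | D 6-9 | B 9-16 |
Completion: A=4  B=16  C=6  D=9
Turnaround (C−A): A=4  B=15  C=1  D=3
Waiting = turnaround − burst: A=0, B=7, C=0, D=0
Total waiting = 0 + 7 + 0 + 0 = 7

7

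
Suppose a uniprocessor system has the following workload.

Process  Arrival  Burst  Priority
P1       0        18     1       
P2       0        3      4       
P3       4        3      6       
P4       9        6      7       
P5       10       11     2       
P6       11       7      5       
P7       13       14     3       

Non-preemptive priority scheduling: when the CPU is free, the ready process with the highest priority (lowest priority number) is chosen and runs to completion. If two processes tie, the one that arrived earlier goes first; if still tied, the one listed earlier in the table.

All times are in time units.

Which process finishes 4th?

Timeline: | P1 0-18 | P5 18-29 | P7 29-43 | P2 43-46 | P6 46-53 | P3 53-56 | P4 56-62 |
Completion: P1=18  P2=46  P3=56  P4=62  P5=29  P6=53  P7=43
Turnaround (C−A): P1=18  P2=46  P3=52  P4=53  P5=19  P6=42  P7=30
Finish order: P1 → P5 → P7 → P2 → P6 → P3 → P4

P2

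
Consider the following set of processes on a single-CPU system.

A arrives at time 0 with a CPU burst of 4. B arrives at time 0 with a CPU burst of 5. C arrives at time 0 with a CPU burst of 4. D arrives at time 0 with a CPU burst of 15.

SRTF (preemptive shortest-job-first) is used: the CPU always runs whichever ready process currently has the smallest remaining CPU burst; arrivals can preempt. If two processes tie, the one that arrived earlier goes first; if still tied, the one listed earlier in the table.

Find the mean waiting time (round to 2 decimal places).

6.25

Schedule: | A 0-4 | C 4-8 | B 8-13 | D 13-28 |
Completion: A=4  B=13  C=8  D=28
Waiting times: A=0, B=8, C=4, D=13
Average waiting = (0+8+4+13) / 4 = 25/4 = 6.25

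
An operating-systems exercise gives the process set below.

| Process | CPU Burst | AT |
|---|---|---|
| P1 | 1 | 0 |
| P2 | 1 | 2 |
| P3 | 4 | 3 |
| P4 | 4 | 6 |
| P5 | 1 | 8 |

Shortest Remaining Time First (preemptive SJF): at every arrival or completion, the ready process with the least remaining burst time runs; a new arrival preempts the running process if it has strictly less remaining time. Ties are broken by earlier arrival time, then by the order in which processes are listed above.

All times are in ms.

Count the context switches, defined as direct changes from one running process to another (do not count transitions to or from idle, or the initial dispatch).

Schedule: | P1 0-1 | idle 1-2 | P2 2-3 | P3 3-7 | P4 7-8 | P5 8-9 | P4 9-12 |
Completion: P1=1  P2=3  P3=7  P4=12  P5=9
Turnaround (C−A): P1=1  P2=1  P3=4  P4=6  P5=1

4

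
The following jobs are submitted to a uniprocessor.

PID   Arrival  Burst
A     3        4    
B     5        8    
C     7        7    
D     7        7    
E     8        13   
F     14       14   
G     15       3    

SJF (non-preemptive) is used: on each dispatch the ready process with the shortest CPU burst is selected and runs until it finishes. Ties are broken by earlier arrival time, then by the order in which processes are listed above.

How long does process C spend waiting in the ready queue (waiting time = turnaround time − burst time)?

0

Schedule: | idle 0-3 | A 3-7 | C 7-14 | D 14-21 | G 21-24 | B 24-32 | E 32-45 | F 45-59 |
Completion: A=7  B=32  C=14  D=21  E=45  F=59  G=24
Waiting(C) = turnaround − burst = 7 − 7 = 0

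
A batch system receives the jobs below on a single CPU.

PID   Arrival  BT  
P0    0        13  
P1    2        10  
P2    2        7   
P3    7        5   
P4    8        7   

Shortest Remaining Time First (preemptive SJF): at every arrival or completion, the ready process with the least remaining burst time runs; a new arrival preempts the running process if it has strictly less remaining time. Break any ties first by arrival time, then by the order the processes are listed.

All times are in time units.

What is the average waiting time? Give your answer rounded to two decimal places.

Schedule: | P0 0-2 | P2 2-9 | P3 9-14 | P4 14-21 | P1 21-31 | P0 31-42 |
Completion: P0=42  P1=31  P2=9  P3=14  P4=21
Turnaround (C−A): P0=42  P1=29  P2=7  P3=7  P4=13
Waiting times: P0=29, P1=19, P2=0, P3=2, P4=6
Average waiting = (29+19+0+2+6) / 5 = 56/5 = 11.20

11.20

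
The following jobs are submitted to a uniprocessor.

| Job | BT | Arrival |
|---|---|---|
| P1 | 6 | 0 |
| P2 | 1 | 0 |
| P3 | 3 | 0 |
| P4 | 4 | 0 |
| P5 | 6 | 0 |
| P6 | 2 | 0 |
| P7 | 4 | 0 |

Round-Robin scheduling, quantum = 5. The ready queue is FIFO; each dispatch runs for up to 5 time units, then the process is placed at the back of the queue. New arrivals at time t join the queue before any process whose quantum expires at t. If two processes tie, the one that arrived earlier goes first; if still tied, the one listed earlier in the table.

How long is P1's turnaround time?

25

Schedule: | P1 0-5 | P2 5-6 | P3 6-9 | P4 9-13 | P5 13-18 | P6 18-20 | P7 20-24 | P1 24-25 | P5 25-26 |
Completion: P1=25  P2=6  P3=9  P4=13  P5=26  P6=20  P7=24
Turnaround(P1) = completion − arrival = 25 − 0 = 25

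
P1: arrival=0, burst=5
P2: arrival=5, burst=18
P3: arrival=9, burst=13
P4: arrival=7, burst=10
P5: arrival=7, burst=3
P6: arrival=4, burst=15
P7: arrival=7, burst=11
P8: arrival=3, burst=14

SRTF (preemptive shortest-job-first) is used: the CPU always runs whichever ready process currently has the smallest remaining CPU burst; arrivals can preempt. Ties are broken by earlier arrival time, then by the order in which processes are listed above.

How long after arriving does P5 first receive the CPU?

0

Timeline: | P1 0-5 | P8 5-7 | P5 7-10 | P4 10-20 | P7 20-31 | P8 31-43 | P3 43-56 | P6 56-71 | P2 71-89 |
Completion: P1=5  P2=89  P3=56  P4=20  P5=10  P6=71  P7=31  P8=43
Turnaround (C−A): P1=5  P2=84  P3=47  P4=13  P5=3  P6=67  P7=24  P8=40
Response(P5) = first start − arrival = 7 − 7 = 0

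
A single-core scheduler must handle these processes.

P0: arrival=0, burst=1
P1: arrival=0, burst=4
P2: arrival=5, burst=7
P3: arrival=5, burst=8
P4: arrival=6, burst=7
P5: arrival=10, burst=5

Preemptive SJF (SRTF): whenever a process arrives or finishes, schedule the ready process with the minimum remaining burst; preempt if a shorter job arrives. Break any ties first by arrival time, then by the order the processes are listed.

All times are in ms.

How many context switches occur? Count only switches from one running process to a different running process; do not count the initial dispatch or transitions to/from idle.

Schedule: | P0 0-1 | P1 1-5 | P2 5-12 | P5 12-17 | P4 17-24 | P3 24-32 |
Completion: P0=1  P1=5  P2=12  P3=32  P4=24  P5=17

5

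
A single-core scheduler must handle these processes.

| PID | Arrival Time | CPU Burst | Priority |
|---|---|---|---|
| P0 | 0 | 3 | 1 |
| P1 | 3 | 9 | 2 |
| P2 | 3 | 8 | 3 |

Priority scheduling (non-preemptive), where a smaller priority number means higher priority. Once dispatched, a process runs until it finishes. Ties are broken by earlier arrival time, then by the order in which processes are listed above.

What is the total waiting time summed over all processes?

9

Timeline: | P0 0-3 | P1 3-12 | P2 12-20 |
Completion: P0=3  P1=12  P2=20
Turnaround (C−A): P0=3  P1=9  P2=17
Waiting = turnaround − burst: P0=0, P1=0, P2=9
Total waiting = 0 + 0 + 9 = 9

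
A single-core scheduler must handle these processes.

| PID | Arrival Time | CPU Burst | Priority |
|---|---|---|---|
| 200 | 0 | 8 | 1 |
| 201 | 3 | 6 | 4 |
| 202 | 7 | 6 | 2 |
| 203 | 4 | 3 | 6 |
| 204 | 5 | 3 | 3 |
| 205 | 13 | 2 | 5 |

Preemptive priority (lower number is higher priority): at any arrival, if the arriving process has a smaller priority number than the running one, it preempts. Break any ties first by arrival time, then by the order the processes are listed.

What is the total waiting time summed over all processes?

Timeline: | 200 0-8 | 202 8-14 | 204 14-17 | 201 17-23 | 205 23-25 | 203 25-28 |
Completion: 200=8  201=23  202=14  203=28  204=17  205=25
Turnaround (C−A): 200=8  201=20  202=7  203=24  204=12  205=12
Waiting = turnaround − burst: 200=0, 201=14, 202=1, 203=21, 204=9, 205=10
Total waiting = 0 + 14 + 1 + 21 + 9 + 10 = 55

55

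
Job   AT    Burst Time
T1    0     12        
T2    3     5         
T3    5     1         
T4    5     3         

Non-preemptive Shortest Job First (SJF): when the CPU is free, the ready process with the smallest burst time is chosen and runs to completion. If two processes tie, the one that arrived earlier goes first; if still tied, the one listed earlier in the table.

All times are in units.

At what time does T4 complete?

16

Gantt: | T1 0-12 | T3 12-13 | T4 13-16 | T2 16-21 |
Completion: T1=12  T2=21  T3=13  T4=16
Turnaround (C−A): T1=12  T2=18  T3=8  T4=11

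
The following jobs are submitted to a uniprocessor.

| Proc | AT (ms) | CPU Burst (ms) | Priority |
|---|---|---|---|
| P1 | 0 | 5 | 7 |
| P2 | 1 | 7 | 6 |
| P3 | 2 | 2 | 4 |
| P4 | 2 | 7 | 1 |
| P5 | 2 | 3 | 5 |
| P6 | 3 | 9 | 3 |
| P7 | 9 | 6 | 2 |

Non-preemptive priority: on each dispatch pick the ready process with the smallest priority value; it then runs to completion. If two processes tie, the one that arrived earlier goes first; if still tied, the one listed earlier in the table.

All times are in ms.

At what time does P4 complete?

12

Timeline: | P1 0-5 | P4 5-12 | P7 12-18 | P6 18-27 | P3 27-29 | P5 29-32 | P2 32-39 |
Completion: P1=5  P2=39  P3=29  P4=12  P5=32  P6=27  P7=18
Turnaround (C−A): P1=5  P2=38  P3=27  P4=10  P5=30  P6=24  P7=9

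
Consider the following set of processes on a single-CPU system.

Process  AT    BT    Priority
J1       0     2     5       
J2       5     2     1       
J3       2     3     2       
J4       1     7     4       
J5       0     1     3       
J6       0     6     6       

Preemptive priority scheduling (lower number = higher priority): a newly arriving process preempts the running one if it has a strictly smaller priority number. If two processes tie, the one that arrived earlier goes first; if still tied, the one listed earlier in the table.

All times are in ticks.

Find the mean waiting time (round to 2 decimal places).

5.50

Timeline: | J5 0-1 | J4 1-2 | J3 2-5 | J2 5-7 | J4 7-13 | J1 13-15 | J6 15-21 |
Completion: J1=15  J2=7  J3=5  J4=13  J5=1  J6=21
Turnaround (C−A): J1=15  J2=2  J3=3  J4=12  J5=1  J6=21
Waiting times: J1=13, J2=0, J3=0, J4=5, J5=0, J6=15
Average waiting = (13+0+0+5+0+15) / 6 = 33/6 = 5.50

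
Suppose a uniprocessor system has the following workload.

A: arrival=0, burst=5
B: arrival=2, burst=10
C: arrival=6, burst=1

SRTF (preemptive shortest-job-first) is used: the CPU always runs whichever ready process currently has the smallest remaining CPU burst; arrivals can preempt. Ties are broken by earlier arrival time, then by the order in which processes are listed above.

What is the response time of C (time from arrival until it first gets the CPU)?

Timeline: | A 0-5 | B 5-6 | C 6-7 | B 7-16 |
Completion: A=5  B=16  C=7
Turnaround (C−A): A=5  B=14  C=1
Response(C) = first start − arrival = 6 − 6 = 0

0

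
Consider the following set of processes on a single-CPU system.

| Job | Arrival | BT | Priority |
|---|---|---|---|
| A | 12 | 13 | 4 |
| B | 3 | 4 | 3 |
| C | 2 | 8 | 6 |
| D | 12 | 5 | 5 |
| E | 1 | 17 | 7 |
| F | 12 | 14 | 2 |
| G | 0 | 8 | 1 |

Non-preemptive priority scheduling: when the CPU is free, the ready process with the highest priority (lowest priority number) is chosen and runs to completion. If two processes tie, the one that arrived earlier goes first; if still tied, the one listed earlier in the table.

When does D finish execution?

Timeline: | G 0-8 | B 8-12 | F 12-26 | A 26-39 | D 39-44 | C 44-52 | E 52-69 |
Completion: A=39  B=12  C=52  D=44  E=69  F=26  G=8
Turnaround (C−A): A=27  B=9  C=50  D=32  E=68  F=14  G=8

44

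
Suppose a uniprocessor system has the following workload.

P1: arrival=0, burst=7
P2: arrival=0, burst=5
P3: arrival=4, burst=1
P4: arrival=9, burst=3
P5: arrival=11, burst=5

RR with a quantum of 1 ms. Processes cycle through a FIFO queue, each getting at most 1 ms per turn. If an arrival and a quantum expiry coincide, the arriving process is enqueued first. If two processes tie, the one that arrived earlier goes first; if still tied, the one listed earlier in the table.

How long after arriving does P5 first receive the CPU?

2

Gantt: | P1 0-1 | P2 1-2 | P1 2-3 | P2 3-4 | P1 4-5 | P3 5-6 | P2 6-7 | P1 7-8 | P2 8-9 | P1 9-10 | P4 10-11 | P2 11-12 | P1 12-13 | P5 13-14 | P4 14-15 | P1 15-16 | P5 16-17 | P4 17-18 | P5 18-21 |
Completion: P1=16  P2=12  P3=6  P4=18  P5=21
Turnaround (C−A): P1=16  P2=12  P3=2  P4=9  P5=10
Response(P5) = first start − arrival = 13 − 11 = 2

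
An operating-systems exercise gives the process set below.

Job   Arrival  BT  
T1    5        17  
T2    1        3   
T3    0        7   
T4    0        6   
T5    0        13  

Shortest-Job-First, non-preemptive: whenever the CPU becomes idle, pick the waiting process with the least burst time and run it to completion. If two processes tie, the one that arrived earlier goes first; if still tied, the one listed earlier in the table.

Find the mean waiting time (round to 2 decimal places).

Schedule: | T4 0-6 | T2 6-9 | T3 9-16 | T5 16-29 | T1 29-46 |
Completion: T1=46  T2=9  T3=16  T4=6  T5=29
Turnaround (C−A): T1=41  T2=8  T3=16  T4=6  T5=29
Waiting times: T1=24, T2=5, T3=9, T4=0, T5=16
Average waiting = (24+5+9+0+16) / 5 = 54/5 = 10.80

10.80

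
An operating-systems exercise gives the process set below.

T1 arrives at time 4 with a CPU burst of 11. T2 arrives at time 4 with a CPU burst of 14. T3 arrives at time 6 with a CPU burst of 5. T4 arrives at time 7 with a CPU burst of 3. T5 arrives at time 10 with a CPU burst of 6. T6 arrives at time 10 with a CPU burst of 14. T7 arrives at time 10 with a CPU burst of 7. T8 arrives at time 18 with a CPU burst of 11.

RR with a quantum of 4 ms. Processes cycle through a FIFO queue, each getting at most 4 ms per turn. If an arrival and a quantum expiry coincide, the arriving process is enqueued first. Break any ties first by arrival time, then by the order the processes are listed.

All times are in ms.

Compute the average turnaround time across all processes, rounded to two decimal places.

45.00

Gantt: | idle 0-4 | T1 4-8 | T2 8-12 | T3 12-16 | T4 16-19 | T1 19-23 | T5 23-27 | T6 27-31 | T7 31-35 | T2 35-39 | T3 39-40 | T8 40-44 | T1 44-47 | T5 47-49 | T6 49-53 | T7 53-56 | T2 56-60 | T8 60-64 | T6 64-68 | T2 68-70 | T8 70-73 | T6 73-75 |
Completion: T1=47  T2=70  T3=40  T4=19  T5=49  T6=75  T7=56  T8=73
Turnaround (C−A): T1=43  T2=66  T3=34  T4=12  T5=39  T6=65  T7=46  T8=55
Turnaround times: T1=43, T2=66, T3=34, T4=12, T5=39, T6=65, T7=46, T8=55
Average turnaround = (43+66+34+12+39+65+46+55) / 8 = 360/8 = 45.00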